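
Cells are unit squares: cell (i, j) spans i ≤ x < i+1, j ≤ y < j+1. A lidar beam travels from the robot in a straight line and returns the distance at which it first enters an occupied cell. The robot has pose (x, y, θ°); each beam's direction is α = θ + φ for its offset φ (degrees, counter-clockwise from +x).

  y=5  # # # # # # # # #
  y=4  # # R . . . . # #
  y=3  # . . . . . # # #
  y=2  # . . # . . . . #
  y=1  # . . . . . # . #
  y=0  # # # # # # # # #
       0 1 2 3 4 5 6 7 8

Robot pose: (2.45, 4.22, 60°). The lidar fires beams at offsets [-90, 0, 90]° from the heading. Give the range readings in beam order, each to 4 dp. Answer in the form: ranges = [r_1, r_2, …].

beam 1: φ=-90°, α=330°
  direction (0.8660, -0.5000); cell (2,4); t to first gridline: x 0.6351, y 0.4400 (then +1.1547 / +2.0000)
    (2,3) via y @ 0.4400
    (3,3) via x @ 0.6351
    (4,3) via x @ 1.7898
    (4,2) via y @ 2.4400
    (5,2) via x @ 2.9445
    (6,2) via x @ 4.0992
    (6,1) via y @ 4.4400  # hit
  → r_1 = 4.4400
beam 2: φ=0°, α=60°
  direction (0.5000, 0.8660); cell (2,4); t to first gridline: x 1.1000, y 0.9007 (then +2.0000 / +1.1547)
    (2,5) via y @ 0.9007  # hit
  → r_2 = 0.9007
beam 3: φ=90°, α=150°
  direction (-0.8660, 0.5000); cell (2,4); t to first gridline: x 0.5196, y 1.5600 (then +1.1547 / +2.0000)
    (1,4) via x @ 0.5196  # hit
  → r_3 = 0.5196

ranges = [4.4400, 0.9007, 0.5196]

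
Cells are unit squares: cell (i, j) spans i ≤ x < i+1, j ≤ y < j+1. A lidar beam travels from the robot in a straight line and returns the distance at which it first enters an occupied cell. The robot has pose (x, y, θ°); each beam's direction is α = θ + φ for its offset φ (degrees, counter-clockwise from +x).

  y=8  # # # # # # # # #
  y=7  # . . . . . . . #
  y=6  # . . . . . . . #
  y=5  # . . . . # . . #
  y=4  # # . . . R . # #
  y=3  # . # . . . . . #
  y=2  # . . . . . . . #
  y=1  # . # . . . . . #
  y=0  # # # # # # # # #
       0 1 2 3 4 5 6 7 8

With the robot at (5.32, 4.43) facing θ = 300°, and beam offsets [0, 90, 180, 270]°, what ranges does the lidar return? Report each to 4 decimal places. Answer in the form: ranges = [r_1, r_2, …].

ranges = [3.9606, 3.0946, 4.1223, 2.6789]

beam 1: φ=0°, α=300°
  d=(0.5000,-0.8660)  start (5,4)  tX=1.3600 tY=0.4965  stride 1/|dx|=2.0000 1/|dy|=1.1547
    cross y-line → (5,3), t=0.4965
    cross x-line → (6,3), t=1.3600
    cross y-line → (6,2), t=1.6512
    cross y-line → (6,1), t=2.8059
    cross x-line → (7,1), t=3.3600
    cross y-line → (7,0), t=3.9606 (wall)
  → r_1 = 3.9606
beam 2: φ=90°, α=30°
  d=(0.8660,0.5000)  start (5,4)  tX=0.7852 tY=1.1400  stride 1/|dx|=1.1547 1/|dy|=2.0000
    cross x-line → (6,4), t=0.7852
    cross y-line → (6,5), t=1.1400
    cross x-line → (7,5), t=1.9399
    cross x-line → (8,5), t=3.0946 (wall)
  → r_2 = 3.0946
beam 3: φ=180°, α=120°
  d=(-0.5000,0.8660)  start (5,4)  tX=0.6400 tY=0.6582  stride 1/|dx|=2.0000 1/|dy|=1.1547
    cross x-line → (4,4), t=0.6400
    cross y-line → (4,5), t=0.6582
    cross y-line → (4,6), t=1.8129
    cross x-line → (3,6), t=2.6400
    cross y-line → (3,7), t=2.9676
    cross y-line → (3,8), t=4.1223 (wall)
  → r_3 = 4.1223
beam 4: φ=270°, α=210°
  d=(-0.8660,-0.5000)  start (5,4)  tX=0.3695 tY=0.8600  stride 1/|dx|=1.1547 1/|dy|=2.0000
    cross x-line → (4,4), t=0.3695
    cross y-line → (4,3), t=0.8600
    cross x-line → (3,3), t=1.5242
    cross x-line → (2,3), t=2.6789 (wall)
  → r_4 = 2.6789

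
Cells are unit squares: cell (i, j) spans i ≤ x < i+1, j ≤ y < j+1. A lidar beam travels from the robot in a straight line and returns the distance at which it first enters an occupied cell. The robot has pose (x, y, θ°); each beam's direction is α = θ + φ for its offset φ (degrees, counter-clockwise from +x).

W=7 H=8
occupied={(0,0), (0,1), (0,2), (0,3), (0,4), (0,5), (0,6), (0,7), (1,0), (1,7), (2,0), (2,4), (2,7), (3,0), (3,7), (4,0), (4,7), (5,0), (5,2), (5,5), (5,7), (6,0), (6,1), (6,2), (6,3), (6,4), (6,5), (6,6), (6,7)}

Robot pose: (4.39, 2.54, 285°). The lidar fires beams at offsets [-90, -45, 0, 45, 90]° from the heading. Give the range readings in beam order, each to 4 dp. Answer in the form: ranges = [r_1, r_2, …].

beam 1: φ=-90°, α=195°
  d=(-0.9659,-0.2588)  start (4,2)  tX=0.4038 tY=2.0864  stride 1/|dx|=1.0353 1/|dy|=3.8637
    cross x-line → (3,2), t=0.4038
    cross x-line → (2,2), t=1.4390
    cross y-line → (2,1), t=2.0864
    cross x-line → (1,1), t=2.4743
    cross x-line → (0,1), t=3.5096 (wall)
  → r_1 = 3.5096
beam 2: φ=-45°, α=240°
  d=(-0.5000,-0.8660)  start (4,2)  tX=0.7800 tY=0.6235  stride 1/|dx|=2.0000 1/|dy|=1.1547
    cross y-line → (4,1), t=0.6235
    cross x-line → (3,1), t=0.7800
    cross y-line → (3,0), t=1.7782 (wall)
  → r_2 = 1.7782
beam 3: φ=0°, α=285°
  d=(0.2588,-0.9659)  start (4,2)  tX=2.3569 tY=0.5590  stride 1/|dx|=3.8637 1/|dy|=1.0353
    cross y-line → (4,1), t=0.5590
    cross y-line → (4,0), t=1.5943 (wall)
  → r_3 = 1.5943
beam 4: φ=45°, α=330°
  d=(0.8660,-0.5000)  start (4,2)  tX=0.7044 tY=1.0800  stride 1/|dx|=1.1547 1/|dy|=2.0000
    cross x-line → (5,2), t=0.7044 (wall)
  → r_4 = 0.7044
beam 5: φ=90°, α=15°
  d=(0.9659,0.2588)  start (4,2)  tX=0.6315 tY=1.7773  stride 1/|dx|=1.0353 1/|dy|=3.8637
    cross x-line → (5,2), t=0.6315 (wall)
  → r_5 = 0.6315

ranges = [3.5096, 1.7782, 1.5943, 0.7044, 0.6315]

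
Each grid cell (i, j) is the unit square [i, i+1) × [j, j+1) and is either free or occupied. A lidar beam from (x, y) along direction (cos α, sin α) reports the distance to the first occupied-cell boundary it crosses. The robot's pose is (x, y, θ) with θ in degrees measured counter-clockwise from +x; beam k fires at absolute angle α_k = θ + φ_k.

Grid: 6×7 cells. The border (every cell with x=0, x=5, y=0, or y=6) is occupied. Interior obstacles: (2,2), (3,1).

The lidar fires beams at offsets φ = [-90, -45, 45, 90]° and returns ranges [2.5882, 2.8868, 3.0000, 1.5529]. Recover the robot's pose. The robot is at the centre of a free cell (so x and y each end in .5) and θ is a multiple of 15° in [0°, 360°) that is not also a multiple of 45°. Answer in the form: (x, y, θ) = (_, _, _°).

(x, y, θ) = (3.5, 4.5, 255°)

Candidates: 18 free-cell centres × 16 headings = 288 poses. Raycast each; keep the one whose scan matches to 4 dp.
  (2.5, 5.5, 300°): beam 1 = 1.7321 ≠ 2.5882 ✗
  (4.5, 1.5, 105°): beam 1 = 0.5176 ≠ 2.5882 ✗
  (1.5, 4.5, 75°): beam 1 = 3.6235 ≠ 2.5882 ✗
  …
  (3.5, 4.5, 255°): r_1=2.5882, r_2=2.8868, r_3=3.0000, r_4=1.5529 — all match ✓
No second candidate reproduces the full scan.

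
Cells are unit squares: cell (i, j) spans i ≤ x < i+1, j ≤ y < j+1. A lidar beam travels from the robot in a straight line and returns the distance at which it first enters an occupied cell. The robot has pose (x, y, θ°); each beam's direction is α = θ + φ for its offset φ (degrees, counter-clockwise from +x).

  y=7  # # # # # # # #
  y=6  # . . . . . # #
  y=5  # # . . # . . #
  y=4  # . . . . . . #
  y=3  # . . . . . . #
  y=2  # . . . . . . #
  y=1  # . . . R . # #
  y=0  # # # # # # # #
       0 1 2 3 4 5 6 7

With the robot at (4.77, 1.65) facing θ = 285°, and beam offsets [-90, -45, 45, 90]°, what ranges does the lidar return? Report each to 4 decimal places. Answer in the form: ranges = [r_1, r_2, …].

ranges = [2.5114, 0.7506, 1.3000, 1.2734]

beam 1: φ=-90°, α=195°
  d=(-0.9659,-0.2588)  start (4,1)  tX=0.7972 tY=2.5114  stride 1/|dx|=1.0353 1/|dy|=3.8637
    cross x-line → (3,1), t=0.7972
    cross x-line → (2,1), t=1.8324
    cross y-line → (2,0), t=2.5114 (wall)
  → r_1 = 2.5114
beam 2: φ=-45°, α=240°
  d=(-0.5000,-0.8660)  start (4,1)  tX=1.5400 tY=0.7506  stride 1/|dx|=2.0000 1/|dy|=1.1547
    cross y-line → (4,0), t=0.7506 (wall)
  → r_2 = 0.7506
beam 3: φ=45°, α=330°
  d=(0.8660,-0.5000)  start (4,1)  tX=0.2656 tY=1.3000  stride 1/|dx|=1.1547 1/|dy|=2.0000
    cross x-line → (5,1), t=0.2656
    cross y-line → (5,0), t=1.3000 (wall)
  → r_3 = 1.3000
beam 4: φ=90°, α=15°
  d=(0.9659,0.2588)  start (4,1)  tX=0.2381 tY=1.3523  stride 1/|dx|=1.0353 1/|dy|=3.8637
    cross x-line → (5,1), t=0.2381
    cross x-line → (6,1), t=1.2734 (wall)
  → r_4 = 1.2734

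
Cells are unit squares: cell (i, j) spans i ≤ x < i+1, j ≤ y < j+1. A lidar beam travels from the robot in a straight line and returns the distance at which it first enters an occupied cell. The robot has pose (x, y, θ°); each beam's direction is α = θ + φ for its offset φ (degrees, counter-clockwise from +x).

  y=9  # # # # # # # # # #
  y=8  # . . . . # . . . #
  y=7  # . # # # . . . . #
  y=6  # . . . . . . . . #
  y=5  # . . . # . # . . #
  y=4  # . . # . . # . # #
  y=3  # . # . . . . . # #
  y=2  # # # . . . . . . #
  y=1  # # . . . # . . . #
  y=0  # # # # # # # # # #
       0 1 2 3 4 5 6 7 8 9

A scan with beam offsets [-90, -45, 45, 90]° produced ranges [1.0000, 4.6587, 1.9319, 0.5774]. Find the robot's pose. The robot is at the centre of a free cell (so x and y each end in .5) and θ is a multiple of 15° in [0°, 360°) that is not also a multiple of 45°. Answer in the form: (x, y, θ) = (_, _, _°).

(x, y, θ) = (1.5, 8.5, 330°)

Enumerate (i+0.5, j+0.5, θ) over the 49 free cells and 16 admissible headings. For each, cast all 4 beams and compare to the given ranges.
  (5.5, 5.5, 60°): beam 1 = 0.5774 ≠ 1.0000 ✗
  (2.5, 6.5, 345°): beam 1 = 3.6235 ≠ 1.0000 ✗
  (3.5, 2.5, 330°): beam 1 = 1.7321 ≠ 1.0000 ✗
  (8.5, 8.5, 105°): beam 1 = 0.5176 ≠ 1.0000 ✗
  …
  (1.5, 8.5, 330°): r_1=1.0000, r_2=4.6587, r_3=1.9319, r_4=0.5774 — all match ✓
Unique over the lattice → pose = (1.5, 8.5, 330°).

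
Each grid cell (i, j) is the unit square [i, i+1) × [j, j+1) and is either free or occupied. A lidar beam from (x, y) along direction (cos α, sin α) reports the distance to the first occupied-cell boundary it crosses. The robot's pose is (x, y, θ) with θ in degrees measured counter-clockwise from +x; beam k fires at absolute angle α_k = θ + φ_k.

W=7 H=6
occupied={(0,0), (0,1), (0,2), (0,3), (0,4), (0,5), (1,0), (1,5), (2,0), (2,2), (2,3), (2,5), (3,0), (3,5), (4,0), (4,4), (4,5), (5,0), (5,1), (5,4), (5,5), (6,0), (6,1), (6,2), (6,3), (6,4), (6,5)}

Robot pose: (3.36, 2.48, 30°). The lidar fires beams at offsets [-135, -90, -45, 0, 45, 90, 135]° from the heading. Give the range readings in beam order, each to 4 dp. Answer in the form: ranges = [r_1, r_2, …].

beam 1: φ=-135°, α=255°
  cosα=-0.2588 sinα=-0.9659 | (3,2) | tMaxX 1.3909 tMaxY 0.4969 | tΔX 3.8637 tΔY 1.0353
    t=0.4969 [y] (3,1)
    t=1.3909 [x] (2,1)
    t=1.5322 [y] (2,0) — stop
  → r_1 = 1.5322
beam 2: φ=-90°, α=300°
  cosα=0.5000 sinα=-0.8660 | (3,2) | tMaxX 1.2800 tMaxY 0.5543 | tΔX 2.0000 tΔY 1.1547
    t=0.5543 [y] (3,1)
    t=1.2800 [x] (4,1)
    t=1.7090 [y] (4,0) — stop
  → r_2 = 1.7090
beam 3: φ=-45°, α=345°
  cosα=0.9659 sinα=-0.2588 | (3,2) | tMaxX 0.6626 tMaxY 1.8546 | tΔX 1.0353 tΔY 3.8637
    t=0.6626 [x] (4,2)
    t=1.6979 [x] (5,2)
    t=1.8546 [y] (5,1) — stop
  → r_3 = 1.8546
beam 4: φ=0°, α=30°
  cosα=0.8660 sinα=0.5000 | (3,2) | tMaxX 0.7390 tMaxY 1.0400 | tΔX 1.1547 tΔY 2.0000
    t=0.7390 [x] (4,2)
    t=1.0400 [y] (4,3)
    t=1.8937 [x] (5,3)
    t=3.0400 [y] (5,4) — stop
  → r_4 = 3.0400
beam 5: φ=45°, α=75°
  cosα=0.2588 sinα=0.9659 | (3,2) | tMaxX 2.4728 tMaxY 0.5383 | tΔX 3.8637 tΔY 1.0353
    t=0.5383 [y] (3,3)
    t=1.5736 [y] (3,4)
    t=2.4728 [x] (4,4) — stop
  → r_5 = 2.4728
beam 6: φ=90°, α=120°
  cosα=-0.5000 sinα=0.8660 | (3,2) | tMaxX 0.7200 tMaxY 0.6004 | tΔX 2.0000 tΔY 1.1547
    t=0.6004 [y] (3,3)
    t=0.7200 [x] (2,3) — stop
  → r_6 = 0.7200
beam 7: φ=135°, α=165°
  cosα=-0.9659 sinα=0.2588 | (3,2) | tMaxX 0.3727 tMaxY 2.0091 | tΔX 1.0353 tΔY 3.8637
    t=0.3727 [x] (2,2) — stop
  → r_7 = 0.3727

ranges = [1.5322, 1.7090, 1.8546, 3.0400, 2.4728, 0.7200, 0.3727]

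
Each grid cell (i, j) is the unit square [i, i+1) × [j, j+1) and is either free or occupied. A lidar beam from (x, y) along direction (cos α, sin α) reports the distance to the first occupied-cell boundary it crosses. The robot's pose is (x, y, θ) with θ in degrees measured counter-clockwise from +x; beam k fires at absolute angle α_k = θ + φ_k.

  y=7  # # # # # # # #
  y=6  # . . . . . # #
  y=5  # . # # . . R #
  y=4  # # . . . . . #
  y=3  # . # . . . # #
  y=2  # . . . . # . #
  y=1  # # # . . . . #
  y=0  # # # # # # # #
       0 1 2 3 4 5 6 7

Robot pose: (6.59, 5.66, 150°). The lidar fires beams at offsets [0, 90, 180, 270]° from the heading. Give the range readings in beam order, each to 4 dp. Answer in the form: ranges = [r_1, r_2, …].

ranges = [0.6800, 3.0715, 0.4734, 0.3926]

beam 1: φ=0°, α=150°
  direction (-0.8660, 0.5000); cell (6,5); t to first gridline: x 0.6813, y 0.6800 (then +1.1547 / +2.0000)
    (6,6) via y @ 0.6800  # hit
  → r_1 = 0.6800
beam 2: φ=90°, α=240°
  direction (-0.5000, -0.8660); cell (6,5); t to first gridline: x 1.1800, y 0.7621 (then +2.0000 / +1.1547)
    (6,4) via y @ 0.7621
    (5,4) via x @ 1.1800
    (5,3) via y @ 1.9168
    (5,2) via y @ 3.0715  # hit
  → r_2 = 3.0715
beam 3: φ=180°, α=330°
  direction (0.8660, -0.5000); cell (6,5); t to first gridline: x 0.4734, y 1.3200 (then +1.1547 / +2.0000)
    (7,5) via x @ 0.4734  # hit
  → r_3 = 0.4734
beam 4: φ=270°, α=60°
  direction (0.5000, 0.8660); cell (6,5); t to first gridline: x 0.8200, y 0.3926 (then +2.0000 / +1.1547)
    (6,6) via y @ 0.3926  # hit
  → r_4 = 0.3926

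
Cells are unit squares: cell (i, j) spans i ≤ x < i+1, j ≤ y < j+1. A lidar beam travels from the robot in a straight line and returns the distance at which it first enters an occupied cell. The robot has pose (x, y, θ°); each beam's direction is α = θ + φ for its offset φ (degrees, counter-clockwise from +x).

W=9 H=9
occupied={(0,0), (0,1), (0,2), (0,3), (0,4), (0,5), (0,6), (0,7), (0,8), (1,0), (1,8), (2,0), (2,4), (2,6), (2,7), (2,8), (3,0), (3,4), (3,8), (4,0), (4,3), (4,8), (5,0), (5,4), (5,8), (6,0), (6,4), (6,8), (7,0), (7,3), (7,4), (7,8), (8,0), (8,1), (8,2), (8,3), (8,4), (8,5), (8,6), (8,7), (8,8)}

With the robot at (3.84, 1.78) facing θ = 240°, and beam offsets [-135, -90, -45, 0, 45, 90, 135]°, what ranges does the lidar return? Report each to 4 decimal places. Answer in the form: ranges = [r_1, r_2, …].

beam 1: φ=-135°, α=105°
  dir = (cos 105°, sin 105°) = (-0.2588, 0.9659); from cell (3,1)
  next x-line at t=3.2455, next y-line at t=0.2278; Δt_x=3.8637, Δt_y=1.0353
    y: enter (3,2) at t=0.2278
    y: enter (3,3) at t=1.2630
    y: enter (3,4) at t=2.2983 ← occupied
  → r_1 = 2.2983
beam 2: φ=-90°, α=150°
  dir = (cos 150°, sin 150°) = (-0.8660, 0.5000); from cell (3,1)
  next x-line at t=0.9699, next y-line at t=0.4400; Δt_x=1.1547, Δt_y=2.0000
    y: enter (3,2) at t=0.4400
    x: enter (2,2) at t=0.9699
    x: enter (1,2) at t=2.1246
    y: enter (1,3) at t=2.4400
    x: enter (0,3) at t=3.2793 ← occupied
  → r_2 = 3.2793
beam 3: φ=-45°, α=195°
  dir = (cos 195°, sin 195°) = (-0.9659, -0.2588); from cell (3,1)
  next x-line at t=0.8696, next y-line at t=3.0137; Δt_x=1.0353, Δt_y=3.8637
    x: enter (2,1) at t=0.8696
    x: enter (1,1) at t=1.9049
    x: enter (0,1) at t=2.9402 ← occupied
  → r_3 = 2.9402
beam 4: φ=0°, α=240°
  dir = (cos 240°, sin 240°) = (-0.5000, -0.8660); from cell (3,1)
  next x-line at t=1.6800, next y-line at t=0.9007; Δt_x=2.0000, Δt_y=1.1547
    y: enter (3,0) at t=0.9007 ← occupied
  → r_4 = 0.9007
beam 5: φ=45°, α=285°
  dir = (cos 285°, sin 285°) = (0.2588, -0.9659); from cell (3,1)
  next x-line at t=0.6182, next y-line at t=0.8075; Δt_x=3.8637, Δt_y=1.0353
    x: enter (4,1) at t=0.6182
    y: enter (4,0) at t=0.8075 ← occupied
  → r_5 = 0.8075
beam 6: φ=90°, α=330°
  dir = (cos 330°, sin 330°) = (0.8660, -0.5000); from cell (3,1)
  next x-line at t=0.1848, next y-line at t=1.5600; Δt_x=1.1547, Δt_y=2.0000
    x: enter (4,1) at t=0.1848
    x: enter (5,1) at t=1.3395
    y: enter (5,0) at t=1.5600 ← occupied
  → r_6 = 1.5600
beam 7: φ=135°, α=15°
  dir = (cos 15°, sin 15°) = (0.9659, 0.2588); from cell (3,1)
  next x-line at t=0.1656, next y-line at t=0.8500; Δt_x=1.0353, Δt_y=3.8637
    x: enter (4,1) at t=0.1656
    y: enter (4,2) at t=0.8500
    x: enter (5,2) at t=1.2009
    x: enter (6,2) at t=2.2362
    x: enter (7,2) at t=3.2715
    x: enter (8,2) at t=4.3067 ← occupied
  → r_7 = 4.3067

ranges = [2.2983, 3.2793, 2.9402, 0.9007, 0.8075, 1.5600, 4.3067]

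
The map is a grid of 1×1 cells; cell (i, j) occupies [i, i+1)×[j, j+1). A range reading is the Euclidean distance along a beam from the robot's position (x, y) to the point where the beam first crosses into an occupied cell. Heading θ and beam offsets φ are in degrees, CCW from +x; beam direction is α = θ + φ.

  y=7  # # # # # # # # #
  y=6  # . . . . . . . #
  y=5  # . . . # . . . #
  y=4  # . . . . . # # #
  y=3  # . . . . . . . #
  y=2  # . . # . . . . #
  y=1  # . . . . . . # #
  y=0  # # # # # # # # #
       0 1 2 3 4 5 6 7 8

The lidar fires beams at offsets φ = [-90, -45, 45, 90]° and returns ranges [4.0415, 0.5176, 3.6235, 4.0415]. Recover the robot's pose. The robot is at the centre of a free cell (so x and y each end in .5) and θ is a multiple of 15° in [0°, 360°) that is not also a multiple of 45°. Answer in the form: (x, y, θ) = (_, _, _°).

Candidates: 37 free-cell centres × 16 headings = 592 poses. Raycast each; keep the one whose scan matches to 4 dp.
  (4.5, 1.5, 330°): beam 1 = 0.5774 ≠ 4.0415 ✗
  (7.5, 3.5, 195°): beam 1 = 0.5176 ≠ 4.0415 ✗
  (1.5, 3.5, 330°): beam 1 = 1.0000 ≠ 4.0415 ✗
  (2.5, 4.5, 150°): beam 1 = 2.8868 ≠ 4.0415 ✗
  …
  (4.5, 4.5, 120°): r_1=4.0415, r_2=0.5176, r_3=3.6235, r_4=4.0415 — all match ✓
No second candidate reproduces the full scan.

(x, y, θ) = (4.5, 4.5, 120°)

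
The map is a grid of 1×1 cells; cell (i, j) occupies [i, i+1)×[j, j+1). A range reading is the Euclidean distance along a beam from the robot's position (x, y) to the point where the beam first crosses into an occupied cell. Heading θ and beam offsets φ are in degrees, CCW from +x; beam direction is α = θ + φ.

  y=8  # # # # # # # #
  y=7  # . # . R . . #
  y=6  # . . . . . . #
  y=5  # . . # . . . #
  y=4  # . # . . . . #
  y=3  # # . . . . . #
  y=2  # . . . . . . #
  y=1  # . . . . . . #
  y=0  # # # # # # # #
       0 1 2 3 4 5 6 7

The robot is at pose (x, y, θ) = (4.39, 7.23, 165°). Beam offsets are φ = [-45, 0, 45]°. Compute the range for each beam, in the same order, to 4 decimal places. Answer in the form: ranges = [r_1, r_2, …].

ranges = [0.8891, 1.4390, 3.9144]

beam 1: φ=-45°, α=120°
  dir = (cos 120°, sin 120°) = (-0.5000, 0.8660); from cell (4,7)
  next x-line at t=0.7800, next y-line at t=0.8891; Δt_x=2.0000, Δt_y=1.1547
    x: enter (3,7) at t=0.7800
    y: enter (3,8) at t=0.8891 ← occupied
  → r_1 = 0.8891
beam 2: φ=0°, α=165°
  dir = (cos 165°, sin 165°) = (-0.9659, 0.2588); from cell (4,7)
  next x-line at t=0.4038, next y-line at t=2.9751; Δt_x=1.0353, Δt_y=3.8637
    x: enter (3,7) at t=0.4038
    x: enter (2,7) at t=1.4390 ← occupied
  → r_2 = 1.4390
beam 3: φ=45°, α=210°
  dir = (cos 210°, sin 210°) = (-0.8660, -0.5000); from cell (4,7)
  next x-line at t=0.4503, next y-line at t=0.4600; Δt_x=1.1547, Δt_y=2.0000
    x: enter (3,7) at t=0.4503
    y: enter (3,6) at t=0.4600
    x: enter (2,6) at t=1.6050
    y: enter (2,5) at t=2.4600
    x: enter (1,5) at t=2.7597
    x: enter (0,5) at t=3.9144 ← occupied
  → r_3 = 3.9144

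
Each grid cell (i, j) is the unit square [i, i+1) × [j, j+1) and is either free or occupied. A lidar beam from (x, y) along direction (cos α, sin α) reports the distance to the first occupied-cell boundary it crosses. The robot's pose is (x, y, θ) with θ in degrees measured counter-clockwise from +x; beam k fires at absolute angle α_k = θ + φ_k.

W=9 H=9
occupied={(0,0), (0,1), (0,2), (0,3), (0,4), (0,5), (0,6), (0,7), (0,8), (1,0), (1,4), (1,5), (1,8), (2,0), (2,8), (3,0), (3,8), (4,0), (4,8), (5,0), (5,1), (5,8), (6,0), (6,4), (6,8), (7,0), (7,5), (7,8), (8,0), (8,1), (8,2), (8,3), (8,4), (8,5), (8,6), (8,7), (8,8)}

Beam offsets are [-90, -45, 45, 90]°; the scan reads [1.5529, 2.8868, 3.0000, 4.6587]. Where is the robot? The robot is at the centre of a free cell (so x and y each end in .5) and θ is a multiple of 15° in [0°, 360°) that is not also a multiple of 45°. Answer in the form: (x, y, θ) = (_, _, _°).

(x, y, θ) = (3.5, 4.5, 255°)

Candidates: 44 free-cell centres × 16 headings = 704 poses. Raycast each; keep the one whose scan matches to 4 dp.
  (2.5, 6.5, 60°): beam 1 = 4.0415 ≠ 1.5529 ✗
  (4.5, 5.5, 345°): beam 1 = 4.6587 ≠ 1.5529 ✗
  (4.5, 3.5, 30°): beam 1 = 1.7321 ≠ 1.5529 ✗
  …
  (3.5, 4.5, 255°): r_1=1.5529, r_2=2.8868, r_3=3.0000, r_4=4.6587 — all match ✓
Only this pose fits every beam.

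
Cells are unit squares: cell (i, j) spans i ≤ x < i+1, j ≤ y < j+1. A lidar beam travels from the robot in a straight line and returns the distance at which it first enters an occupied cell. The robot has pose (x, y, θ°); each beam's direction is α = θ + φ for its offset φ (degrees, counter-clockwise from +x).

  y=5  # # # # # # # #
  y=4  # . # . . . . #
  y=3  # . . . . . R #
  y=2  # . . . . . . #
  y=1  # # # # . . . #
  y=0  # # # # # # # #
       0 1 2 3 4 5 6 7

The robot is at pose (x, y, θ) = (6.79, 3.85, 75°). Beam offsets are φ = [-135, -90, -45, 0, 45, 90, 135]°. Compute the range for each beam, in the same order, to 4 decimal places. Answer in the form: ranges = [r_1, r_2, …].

beam 1: φ=-135°, α=300°
  cosα=0.5000 sinα=-0.8660 | (6,3) | tMaxX 0.4200 tMaxY 0.9815 | tΔX 2.0000 tΔY 1.1547
    t=0.4200 [x] (7,3) — stop
  → r_1 = 0.4200
beam 2: φ=-90°, α=345°
  cosα=0.9659 sinα=-0.2588 | (6,3) | tMaxX 0.2174 tMaxY 3.2841 | tΔX 1.0353 tΔY 3.8637
    t=0.2174 [x] (7,3) — stop
  → r_2 = 0.2174
beam 3: φ=-45°, α=30°
  cosα=0.8660 sinα=0.5000 | (6,3) | tMaxX 0.2425 tMaxY 0.3000 | tΔX 1.1547 tΔY 2.0000
    t=0.2425 [x] (7,3) — stop
  → r_3 = 0.2425
beam 4: φ=0°, α=75°
  cosα=0.2588 sinα=0.9659 | (6,3) | tMaxX 0.8114 tMaxY 0.1553 | tΔX 3.8637 tΔY 1.0353
    t=0.1553 [y] (6,4)
    t=0.8114 [x] (7,4) — stop
  → r_4 = 0.8114
beam 5: φ=45°, α=120°
  cosα=-0.5000 sinα=0.8660 | (6,3) | tMaxX 1.5800 tMaxY 0.1732 | tΔX 2.0000 tΔY 1.1547
    t=0.1732 [y] (6,4)
    t=1.3279 [y] (6,5) — stop
  → r_5 = 1.3279
beam 6: φ=90°, α=165°
  cosα=-0.9659 sinα=0.2588 | (6,3) | tMaxX 0.8179 tMaxY 0.5796 | tΔX 1.0353 tΔY 3.8637
    t=0.5796 [y] (6,4)
    t=0.8179 [x] (5,4)
    t=1.8531 [x] (4,4)
    t=2.8884 [x] (3,4)
    t=3.9237 [x] (2,4) — stop
  → r_6 = 3.9237
beam 7: φ=135°, α=210°
  cosα=-0.8660 sinα=-0.5000 | (6,3) | tMaxX 0.9122 tMaxY 1.7000 | tΔX 1.1547 tΔY 2.0000
    t=0.9122 [x] (5,3)
    t=1.7000 [y] (5,2)
    t=2.0669 [x] (4,2)
    t=3.2216 [x] (3,2)
    t=3.7000 [y] (3,1) — stop
  → r_7 = 3.7000

ranges = [0.4200, 0.2174, 0.2425, 0.8114, 1.3279, 3.9237, 3.7000]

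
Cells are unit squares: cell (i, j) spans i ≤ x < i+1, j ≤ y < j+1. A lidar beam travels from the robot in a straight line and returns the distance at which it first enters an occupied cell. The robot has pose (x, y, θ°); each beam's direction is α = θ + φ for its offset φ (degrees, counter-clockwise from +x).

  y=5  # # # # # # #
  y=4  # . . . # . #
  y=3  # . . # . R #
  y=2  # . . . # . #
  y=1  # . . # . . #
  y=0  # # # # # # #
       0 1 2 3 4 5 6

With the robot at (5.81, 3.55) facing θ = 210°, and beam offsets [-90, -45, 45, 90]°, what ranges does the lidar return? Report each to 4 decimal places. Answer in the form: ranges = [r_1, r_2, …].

ranges = [1.6200, 1.7387, 2.6400, 0.3800]

beam 1: φ=-90°, α=120°
  d=(-0.5000,0.8660)  start (5,3)  tX=1.6200 tY=0.5196  stride 1/|dx|=2.0000 1/|dy|=1.1547
    cross y-line → (5,4), t=0.5196
    cross x-line → (4,4), t=1.6200 (wall)
  → r_1 = 1.6200
beam 2: φ=-45°, α=165°
  d=(-0.9659,0.2588)  start (5,3)  tX=0.8386 tY=1.7387  stride 1/|dx|=1.0353 1/|dy|=3.8637
    cross x-line → (4,3), t=0.8386
    cross y-line → (4,4), t=1.7387 (wall)
  → r_2 = 1.7387
beam 3: φ=45°, α=255°
  d=(-0.2588,-0.9659)  start (5,3)  tX=3.1296 tY=0.5694  stride 1/|dx|=3.8637 1/|dy|=1.0353
    cross y-line → (5,2), t=0.5694
    cross y-line → (5,1), t=1.6047
    cross y-line → (5,0), t=2.6400 (wall)
  → r_3 = 2.6400
beam 4: φ=90°, α=300°
  d=(0.5000,-0.8660)  start (5,3)  tX=0.3800 tY=0.6351  stride 1/|dx|=2.0000 1/|dy|=1.1547
    cross x-line → (6,3), t=0.3800 (wall)
  → r_4 = 0.3800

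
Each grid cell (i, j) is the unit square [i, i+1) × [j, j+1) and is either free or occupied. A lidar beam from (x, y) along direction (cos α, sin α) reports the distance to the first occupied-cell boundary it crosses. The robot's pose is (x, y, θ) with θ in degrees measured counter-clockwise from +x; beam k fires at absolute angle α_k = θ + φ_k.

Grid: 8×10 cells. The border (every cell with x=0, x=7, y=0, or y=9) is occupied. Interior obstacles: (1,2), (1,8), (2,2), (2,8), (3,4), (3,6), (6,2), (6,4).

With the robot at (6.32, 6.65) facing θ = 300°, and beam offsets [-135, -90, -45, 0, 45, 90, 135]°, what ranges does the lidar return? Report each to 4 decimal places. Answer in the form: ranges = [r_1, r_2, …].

ranges = [5.2160, 3.3000, 5.8493, 1.3600, 0.7040, 0.7852, 2.4329]

beam 1: φ=-135°, α=165°
  d=(-0.9659,0.2588)  start (6,6)  tX=0.3313 tY=1.3523  stride 1/|dx|=1.0353 1/|dy|=3.8637
    cross x-line → (5,6), t=0.3313
    cross y-line → (5,7), t=1.3523
    cross x-line → (4,7), t=1.3666
    cross x-line → (3,7), t=2.4018
    cross x-line → (2,7), t=3.4371
    cross x-line → (1,7), t=4.4724
    cross y-line → (1,8), t=5.2160 (wall)
  → r_1 = 5.2160
beam 2: φ=-90°, α=210°
  d=(-0.8660,-0.5000)  start (6,6)  tX=0.3695 tY=1.3000  stride 1/|dx|=1.1547 1/|dy|=2.0000
    cross x-line → (5,6), t=0.3695
    cross y-line → (5,5), t=1.3000
    cross x-line → (4,5), t=1.5242
    cross x-line → (3,5), t=2.6789
    cross y-line → (3,4), t=3.3000 (wall)
  → r_2 = 3.3000
beam 3: φ=-45°, α=255°
  d=(-0.2588,-0.9659)  start (6,6)  tX=1.2364 tY=0.6729  stride 1/|dx|=3.8637 1/|dy|=1.0353
    cross y-line → (6,5), t=0.6729
    cross x-line → (5,5), t=1.2364
    cross y-line → (5,4), t=1.7082
    cross y-line → (5,3), t=2.7435
    cross y-line → (5,2), t=3.7788
    cross y-line → (5,1), t=4.8140
    cross x-line → (4,1), t=5.1001
    cross y-line → (4,0), t=5.8493 (wall)
  → r_3 = 5.8493
beam 4: φ=0°, α=300°
  d=(0.5000,-0.8660)  start (6,6)  tX=1.3600 tY=0.7506  stride 1/|dx|=2.0000 1/|dy|=1.1547
    cross y-line → (6,5), t=0.7506
    cross x-line → (7,5), t=1.3600 (wall)
  → r_4 = 1.3600
beam 5: φ=45°, α=345°
  d=(0.9659,-0.2588)  start (6,6)  tX=0.7040 tY=2.5114  stride 1/|dx|=1.0353 1/|dy|=3.8637
    cross x-line → (7,6), t=0.7040 (wall)
  → r_5 = 0.7040
beam 6: φ=90°, α=30°
  d=(0.8660,0.5000)  start (6,6)  tX=0.7852 tY=0.7000  stride 1/|dx|=1.1547 1/|dy|=2.0000
    cross y-line → (6,7), t=0.7000
    cross x-line → (7,7), t=0.7852 (wall)
  → r_6 = 0.7852
beam 7: φ=135°, α=75°
  d=(0.2588,0.9659)  start (6,6)  tX=2.6273 tY=0.3623  stride 1/|dx|=3.8637 1/|dy|=1.0353
    cross y-line → (6,7), t=0.3623
    cross y-line → (6,8), t=1.3976
    cross y-line → (6,9), t=2.4329 (wall)
  → r_7 = 2.4329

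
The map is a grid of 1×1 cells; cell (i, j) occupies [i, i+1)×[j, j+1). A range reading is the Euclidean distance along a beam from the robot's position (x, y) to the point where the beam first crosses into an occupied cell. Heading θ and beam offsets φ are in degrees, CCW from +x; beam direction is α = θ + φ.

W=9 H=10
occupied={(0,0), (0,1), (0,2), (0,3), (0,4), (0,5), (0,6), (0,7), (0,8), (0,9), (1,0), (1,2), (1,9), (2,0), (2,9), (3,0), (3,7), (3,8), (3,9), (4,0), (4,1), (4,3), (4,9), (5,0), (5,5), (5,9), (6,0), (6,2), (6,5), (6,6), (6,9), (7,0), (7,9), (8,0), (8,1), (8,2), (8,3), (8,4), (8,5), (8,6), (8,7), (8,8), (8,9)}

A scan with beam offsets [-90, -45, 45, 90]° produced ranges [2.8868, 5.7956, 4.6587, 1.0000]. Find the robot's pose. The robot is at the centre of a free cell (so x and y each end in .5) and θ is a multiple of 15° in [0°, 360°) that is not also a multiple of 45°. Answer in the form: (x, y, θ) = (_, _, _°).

Candidates: 47 free-cell centres × 16 headings = 752 poses. Raycast each; keep the one whose scan matches to 4 dp.
  (7.5, 3.5, 285°): beam 1 = 5.6940 ≠ 2.8868 ✗
  (3.5, 3.5, 345°): beam 1 = 2.5882 ≠ 2.8868 ✗
  (5.5, 7.5, 240°): beam 1 = 1.7321 ≠ 2.8868 ✗
  …
  (5.5, 2.5, 150°): r_1=2.8868, r_2=5.7956, r_3=4.6587, r_4=1.0000 — all match ✓
Unique over the lattice → pose = (5.5, 2.5, 150°).

(x, y, θ) = (5.5, 2.5, 150°)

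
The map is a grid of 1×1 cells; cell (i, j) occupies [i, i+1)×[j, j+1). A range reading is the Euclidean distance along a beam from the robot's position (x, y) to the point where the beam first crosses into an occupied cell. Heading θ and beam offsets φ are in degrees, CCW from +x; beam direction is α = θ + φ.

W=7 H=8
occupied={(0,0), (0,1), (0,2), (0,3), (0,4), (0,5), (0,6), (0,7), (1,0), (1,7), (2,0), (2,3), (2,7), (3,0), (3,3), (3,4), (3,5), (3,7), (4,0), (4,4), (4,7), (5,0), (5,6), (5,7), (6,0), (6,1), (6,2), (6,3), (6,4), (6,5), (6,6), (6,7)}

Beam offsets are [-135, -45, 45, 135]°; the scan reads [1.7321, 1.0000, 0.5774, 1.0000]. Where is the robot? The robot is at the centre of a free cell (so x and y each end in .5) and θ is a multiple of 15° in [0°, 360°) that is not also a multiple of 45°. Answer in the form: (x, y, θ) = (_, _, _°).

Enumerate (i+0.5, j+0.5, θ) over the 24 free cells and 16 admissible headings. For each, cast all 4 beams and compare to the given ranges.
  (5.5, 4.5, 30°): beam 1 = 3.6235 ≠ 1.7321 ✗
  (5.5, 1.5, 300°): beam 1 = 4.6587 ≠ 1.7321 ✗
  (4.5, 2.5, 345°): beam 1 = 3.0000 ≠ 1.7321 ✗
  (3.5, 2.5, 285°): beam 1 = 1.0000 ≠ 1.7321 ✗
  …
  (1.5, 4.5, 165°): r_1=1.7321, r_2=1.0000, r_3=0.5774, r_4=1.0000 — all match ✓
No second candidate reproduces the full scan.

(x, y, θ) = (1.5, 4.5, 165°)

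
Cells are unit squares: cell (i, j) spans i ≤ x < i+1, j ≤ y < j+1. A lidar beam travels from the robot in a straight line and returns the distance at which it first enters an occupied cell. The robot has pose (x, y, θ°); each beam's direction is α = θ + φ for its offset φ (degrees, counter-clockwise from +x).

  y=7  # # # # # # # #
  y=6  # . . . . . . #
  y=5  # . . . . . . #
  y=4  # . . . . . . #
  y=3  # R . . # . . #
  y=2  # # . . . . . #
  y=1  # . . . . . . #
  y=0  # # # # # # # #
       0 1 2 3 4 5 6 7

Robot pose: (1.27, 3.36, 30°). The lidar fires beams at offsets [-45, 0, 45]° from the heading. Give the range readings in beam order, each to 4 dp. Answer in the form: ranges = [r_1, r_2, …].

ranges = [5.9321, 6.6164, 3.7684]

beam 1: φ=-45°, α=345°
  d=(0.9659,-0.2588)  start (1,3)  tX=0.7558 tY=1.3909  stride 1/|dx|=1.0353 1/|dy|=3.8637
    cross x-line → (2,3), t=0.7558
    cross y-line → (2,2), t=1.3909
    cross x-line → (3,2), t=1.7910
    cross x-line → (4,2), t=2.8263
    cross x-line → (5,2), t=3.8616
    cross x-line → (6,2), t=4.8969
    cross y-line → (6,1), t=5.2546
    cross x-line → (7,1), t=5.9321 (wall)
  → r_1 = 5.9321
beam 2: φ=0°, α=30°
  d=(0.8660,0.5000)  start (1,3)  tX=0.8429 tY=1.2800  stride 1/|dx|=1.1547 1/|dy|=2.0000
    cross x-line → (2,3), t=0.8429
    cross y-line → (2,4), t=1.2800
    cross x-line → (3,4), t=1.9976
    cross x-line → (4,4), t=3.1523
    cross y-line → (4,5), t=3.2800
    cross x-line → (5,5), t=4.3070
    cross y-line → (5,6), t=5.2800
    cross x-line → (6,6), t=5.4617
    cross x-line → (7,6), t=6.6164 (wall)
  → r_2 = 6.6164
beam 3: φ=45°, α=75°
  d=(0.2588,0.9659)  start (1,3)  tX=2.8205 tY=0.6626  stride 1/|dx|=3.8637 1/|dy|=1.0353
    cross y-line → (1,4), t=0.6626
    cross y-line → (1,5), t=1.6979
    cross y-line → (1,6), t=2.7331
    cross x-line → (2,6), t=2.8205
    cross y-line → (2,7), t=3.7684 (wall)
  → r_3 = 3.7684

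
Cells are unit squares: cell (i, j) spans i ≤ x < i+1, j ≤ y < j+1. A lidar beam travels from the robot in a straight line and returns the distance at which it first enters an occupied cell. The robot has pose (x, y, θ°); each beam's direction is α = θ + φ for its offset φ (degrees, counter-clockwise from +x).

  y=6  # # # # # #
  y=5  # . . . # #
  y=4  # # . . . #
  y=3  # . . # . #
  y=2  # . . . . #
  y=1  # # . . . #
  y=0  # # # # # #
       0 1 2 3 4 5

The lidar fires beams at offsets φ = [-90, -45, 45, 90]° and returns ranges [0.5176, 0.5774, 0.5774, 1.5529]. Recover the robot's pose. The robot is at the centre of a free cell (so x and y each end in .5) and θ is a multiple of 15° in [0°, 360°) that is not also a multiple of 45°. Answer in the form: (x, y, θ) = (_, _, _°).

Candidates: 16 free-cell centres × 16 headings = 256 poses. Raycast each; keep the one whose scan matches to 4 dp.
  (2.5, 4.5, 240°): beam 1 = 0.5774 ≠ 0.5176 ✗
  (3.5, 1.5, 255°): beam 1 = 1.5529 ≠ 0.5176 ✗
  (3.5, 2.5, 240°): beam 1 = 2.8868 ≠ 0.5176 ✗
  (3.5, 5.5, 285°): beam 1 = 1.9319 ≠ 0.5176 ✗
  …
  (1.5, 3.5, 165°): r_1=0.5176, r_2=0.5774, r_3=0.5774, r_4=1.5529 — all match ✓
Unique over the lattice → pose = (1.5, 3.5, 165°).

(x, y, θ) = (1.5, 3.5, 165°)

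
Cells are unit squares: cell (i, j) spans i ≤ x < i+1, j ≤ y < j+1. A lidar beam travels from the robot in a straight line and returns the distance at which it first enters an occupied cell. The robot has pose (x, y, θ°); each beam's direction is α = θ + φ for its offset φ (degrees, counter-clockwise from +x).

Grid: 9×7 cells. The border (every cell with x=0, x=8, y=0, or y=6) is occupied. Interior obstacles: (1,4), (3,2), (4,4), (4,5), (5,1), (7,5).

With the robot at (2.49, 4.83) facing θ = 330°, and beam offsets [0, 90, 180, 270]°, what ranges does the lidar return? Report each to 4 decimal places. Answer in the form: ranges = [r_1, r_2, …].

beam 1: φ=0°, α=330°
  d=(0.8660,-0.5000)  start (2,4)  tX=0.5889 tY=1.6600  stride 1/|dx|=1.1547 1/|dy|=2.0000
    cross x-line → (3,4), t=0.5889
    cross y-line → (3,3), t=1.6600
    cross x-line → (4,3), t=1.7436
    cross x-line → (5,3), t=2.8983
    cross y-line → (5,2), t=3.6600
    cross x-line → (6,2), t=4.0530
    cross x-line → (7,2), t=5.2077
    cross y-line → (7,1), t=5.6600
    cross x-line → (8,1), t=6.3624 (wall)
  → r_1 = 6.3624
beam 2: φ=90°, α=60°
  d=(0.5000,0.8660)  start (2,4)  tX=1.0200 tY=0.1963  stride 1/|dx|=2.0000 1/|dy|=1.1547
    cross y-line → (2,5), t=0.1963
    cross x-line → (3,5), t=1.0200
    cross y-line → (3,6), t=1.3510 (wall)
  → r_2 = 1.3510
beam 3: φ=180°, α=150°
  d=(-0.8660,0.5000)  start (2,4)  tX=0.5658 tY=0.3400  stride 1/|dx|=1.1547 1/|dy|=2.0000
    cross y-line → (2,5), t=0.3400
    cross x-line → (1,5), t=0.5658
    cross x-line → (0,5), t=1.7205 (wall)
  → r_3 = 1.7205
beam 4: φ=270°, α=240°
  d=(-0.5000,-0.8660)  start (2,4)  tX=0.9800 tY=0.9584  stride 1/|dx|=2.0000 1/|dy|=1.1547
    cross y-line → (2,3), t=0.9584
    cross x-line → (1,3), t=0.9800
    cross y-line → (1,2), t=2.1131
    cross x-line → (0,2), t=2.9800 (wall)
  → r_4 = 2.9800

ranges = [6.3624, 1.3510, 1.7205, 2.9800]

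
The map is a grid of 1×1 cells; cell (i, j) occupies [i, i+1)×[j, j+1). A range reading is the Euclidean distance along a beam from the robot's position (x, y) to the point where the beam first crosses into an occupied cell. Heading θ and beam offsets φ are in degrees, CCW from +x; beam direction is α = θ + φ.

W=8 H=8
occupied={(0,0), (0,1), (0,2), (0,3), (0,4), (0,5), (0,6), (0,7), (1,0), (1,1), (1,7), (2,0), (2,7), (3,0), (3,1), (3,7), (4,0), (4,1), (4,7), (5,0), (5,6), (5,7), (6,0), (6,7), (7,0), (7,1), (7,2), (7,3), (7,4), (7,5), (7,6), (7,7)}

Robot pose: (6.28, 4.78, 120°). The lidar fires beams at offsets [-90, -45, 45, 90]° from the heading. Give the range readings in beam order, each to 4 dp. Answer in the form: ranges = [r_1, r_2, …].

ranges = [0.8314, 2.2983, 5.4663, 5.5600]

beam 1: φ=-90°, α=30°
  direction (0.8660, 0.5000); cell (6,4); t to first gridline: x 0.8314, y 0.4400 (then +1.1547 / +2.0000)
    (6,5) via y @ 0.4400
    (7,5) via x @ 0.8314  # hit
  → r_1 = 0.8314
beam 2: φ=-45°, α=75°
  direction (0.2588, 0.9659); cell (6,4); t to first gridline: x 2.7819, y 0.2278 (then +3.8637 / +1.0353)
    (6,5) via y @ 0.2278
    (6,6) via y @ 1.2630
    (6,7) via y @ 2.2983  # hit
  → r_2 = 2.2983
beam 3: φ=45°, α=165°
  direction (-0.9659, 0.2588); cell (6,4); t to first gridline: x 0.2899, y 0.8500 (then +1.0353 / +3.8637)
    (5,4) via x @ 0.2899
    (5,5) via y @ 0.8500
    (4,5) via x @ 1.3252
    (3,5) via x @ 2.3604
    (2,5) via x @ 3.3957
    (1,5) via x @ 4.4310
    (1,6) via y @ 4.7137
    (0,6) via x @ 5.4663  # hit
  → r_3 = 5.4663
beam 4: φ=90°, α=210°
  direction (-0.8660, -0.5000); cell (6,4); t to first gridline: x 0.3233, y 1.5600 (then +1.1547 / +2.0000)
    (5,4) via x @ 0.3233
    (4,4) via x @ 1.4780
    (4,3) via y @ 1.5600
    (3,3) via x @ 2.6327
    (3,2) via y @ 3.5600
    (2,2) via x @ 3.7874
    (1,2) via x @ 4.9421
    (1,1) via y @ 5.5600  # hit
  → r_4 = 5.5600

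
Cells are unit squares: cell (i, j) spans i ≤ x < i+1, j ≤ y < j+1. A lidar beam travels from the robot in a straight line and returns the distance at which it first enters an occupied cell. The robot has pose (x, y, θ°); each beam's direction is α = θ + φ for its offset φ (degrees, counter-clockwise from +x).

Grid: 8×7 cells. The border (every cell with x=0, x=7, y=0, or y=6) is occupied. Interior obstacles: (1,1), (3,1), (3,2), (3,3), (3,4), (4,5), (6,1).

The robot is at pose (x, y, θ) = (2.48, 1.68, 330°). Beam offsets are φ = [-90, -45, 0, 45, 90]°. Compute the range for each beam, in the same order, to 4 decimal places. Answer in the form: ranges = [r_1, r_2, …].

beam 1: φ=-90°, α=240°
  cosα=-0.5000 sinα=-0.8660 | (2,1) | tMaxX 0.9600 tMaxY 0.7852 | tΔX 2.0000 tΔY 1.1547
    t=0.7852 [y] (2,0) — stop
  → r_1 = 0.7852
beam 2: φ=-45°, α=285°
  cosα=0.2588 sinα=-0.9659 | (2,1) | tMaxX 2.0091 tMaxY 0.7040 | tΔX 3.8637 tΔY 1.0353
    t=0.7040 [y] (2,0) — stop
  → r_2 = 0.7040
beam 3: φ=0°, α=330°
  cosα=0.8660 sinα=-0.5000 | (2,1) | tMaxX 0.6004 tMaxY 1.3600 | tΔX 1.1547 tΔY 2.0000
    t=0.6004 [x] (3,1) — stop
  → r_3 = 0.6004
beam 4: φ=45°, α=15°
  cosα=0.9659 sinα=0.2588 | (2,1) | tMaxX 0.5383 tMaxY 1.2364 | tΔX 1.0353 tΔY 3.8637
    t=0.5383 [x] (3,1) — stop
  → r_4 = 0.5383
beam 5: φ=90°, α=60°
  cosα=0.5000 sinα=0.8660 | (2,1) | tMaxX 1.0400 tMaxY 0.3695 | tΔX 2.0000 tΔY 1.1547
    t=0.3695 [y] (2,2)
    t=1.0400 [x] (3,2) — stop
  → r_5 = 1.0400

ranges = [0.7852, 0.7040, 0.6004, 0.5383, 1.0400]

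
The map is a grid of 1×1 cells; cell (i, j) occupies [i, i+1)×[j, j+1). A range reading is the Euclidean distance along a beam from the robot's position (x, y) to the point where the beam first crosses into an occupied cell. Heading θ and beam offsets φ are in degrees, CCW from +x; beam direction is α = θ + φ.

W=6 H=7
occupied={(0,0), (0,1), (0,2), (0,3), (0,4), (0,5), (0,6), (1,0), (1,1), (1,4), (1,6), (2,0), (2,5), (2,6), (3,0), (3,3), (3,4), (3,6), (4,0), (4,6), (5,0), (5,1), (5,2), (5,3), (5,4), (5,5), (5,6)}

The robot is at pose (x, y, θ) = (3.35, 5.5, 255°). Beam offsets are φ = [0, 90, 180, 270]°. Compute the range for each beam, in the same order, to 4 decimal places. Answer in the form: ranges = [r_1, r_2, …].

beam 1: φ=0°, α=255°
  d=(-0.2588,-0.9659)  start (3,5)  tX=1.3523 tY=0.5176  stride 1/|dx|=3.8637 1/|dy|=1.0353
    cross y-line → (3,4), t=0.5176 (wall)
  → r_1 = 0.5176
beam 2: φ=90°, α=345°
  d=(0.9659,-0.2588)  start (3,5)  tX=0.6729 tY=1.9319  stride 1/|dx|=1.0353 1/|dy|=3.8637
    cross x-line → (4,5), t=0.6729
    cross x-line → (5,5), t=1.7082 (wall)
  → r_2 = 1.7082
beam 3: φ=180°, α=75°
  d=(0.2588,0.9659)  start (3,5)  tX=2.5114 tY=0.5176  stride 1/|dx|=3.8637 1/|dy|=1.0353
    cross y-line → (3,6), t=0.5176 (wall)
  → r_3 = 0.5176
beam 4: φ=270°, α=165°
  d=(-0.9659,0.2588)  start (3,5)  tX=0.3623 tY=1.9319  stride 1/|dx|=1.0353 1/|dy|=3.8637
    cross x-line → (2,5), t=0.3623 (wall)
  → r_4 = 0.3623

ranges = [0.5176, 1.7082, 0.5176, 0.3623]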